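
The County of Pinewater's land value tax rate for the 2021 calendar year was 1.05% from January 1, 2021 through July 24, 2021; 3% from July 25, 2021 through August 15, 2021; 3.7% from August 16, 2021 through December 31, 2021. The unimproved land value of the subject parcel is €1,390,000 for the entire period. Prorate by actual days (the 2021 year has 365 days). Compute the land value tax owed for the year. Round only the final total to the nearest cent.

January 1 – July 24, 2021: 205 days at 1.05% → €1,390,000 × 1.05% × 205/365 = €8,197.1918
July 25 – August 15, 2021: 22 days at 3% → €1,390,000 × 3% × 22/365 = €2,513.4247
August 16 – December 31, 2021: 138 days at 3.7% → €1,390,000 × 3.7% × 138/365 = €19,444.7671
Total = €30,155.3836

€30,155.38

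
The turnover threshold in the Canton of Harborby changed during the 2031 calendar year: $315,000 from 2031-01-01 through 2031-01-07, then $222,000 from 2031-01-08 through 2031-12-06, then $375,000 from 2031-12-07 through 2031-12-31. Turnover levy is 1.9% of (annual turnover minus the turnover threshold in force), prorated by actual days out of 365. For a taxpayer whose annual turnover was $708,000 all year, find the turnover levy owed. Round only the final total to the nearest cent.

$9,001.00

2031-01-01 to 2031-01-07: 7 days, exemption $315,000 → ($708,000 − $315,000) × 1.9% × 7/365 = $143.2027
2031-01-08 to 2031-12-06: 333 days, exemption $222,000 → ($708,000 − $222,000) × 1.9% × 333/365 = $8,424.4438
2031-12-07 to 2031-12-31: 25 days, exemption $375,000 → ($708,000 − $375,000) × 1.9% × 25/365 = $433.3562
Total = $9,001.0027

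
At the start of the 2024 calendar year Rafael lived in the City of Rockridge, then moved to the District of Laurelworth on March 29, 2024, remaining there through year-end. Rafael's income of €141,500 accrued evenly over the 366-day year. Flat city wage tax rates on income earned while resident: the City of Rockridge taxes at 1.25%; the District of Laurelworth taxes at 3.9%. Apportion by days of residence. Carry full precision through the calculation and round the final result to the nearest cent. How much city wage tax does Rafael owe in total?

The City of Rockridge, January 1 – March 28, 2024: 88 days → €141,500 × 1.25% × 88/366 = €425.2732
The District of Laurelworth, March 29 – December 31, 2024: 278 days → €141,500 × 3.9% × 278/366 = €4,191.6475
Total = €4,616.9208

€4,616.92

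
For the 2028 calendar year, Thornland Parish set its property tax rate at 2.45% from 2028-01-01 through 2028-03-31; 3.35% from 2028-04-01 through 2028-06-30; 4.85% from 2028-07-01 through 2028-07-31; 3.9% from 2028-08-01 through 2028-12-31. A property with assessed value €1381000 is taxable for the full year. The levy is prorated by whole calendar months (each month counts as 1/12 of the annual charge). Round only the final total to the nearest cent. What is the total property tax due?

€48047.29

2028-01-01 to 2028-03-31: 3 months at 2.45% → €1381000 × 2.45% × 3/12 = €8458.6250
2028-04-01 to 2028-06-30: 3 months at 3.35% → €1381000 × 3.35% × 3/12 = €11565.8750
2028-07-01 to 2028-07-31: 1 month at 4.85% → €1381000 × 4.85% × 1/12 = €5581.5417
2028-08-01 to 2028-12-31: 5 months at 3.9% → €1381000 × 3.9% × 5/12 = €22441.2500
Total = €48047.2917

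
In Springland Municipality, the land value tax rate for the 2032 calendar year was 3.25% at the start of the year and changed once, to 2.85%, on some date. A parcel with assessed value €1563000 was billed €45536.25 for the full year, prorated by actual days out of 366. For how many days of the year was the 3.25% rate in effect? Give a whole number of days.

58 days

Let d = days at the first rate; then 366 − d days at the second rate.
€1563000 × [3.25%·d + 2.85%·(366−d)] / 366 = €45536.25
Solving gives d = 58, so the new rate took effect on 28 Feb 2032.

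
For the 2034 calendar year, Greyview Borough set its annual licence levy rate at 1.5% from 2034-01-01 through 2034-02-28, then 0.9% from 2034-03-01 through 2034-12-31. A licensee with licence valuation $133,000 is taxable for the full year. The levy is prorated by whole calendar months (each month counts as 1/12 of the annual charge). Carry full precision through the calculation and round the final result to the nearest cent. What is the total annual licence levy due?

$1,330.00

2034-01-01 to 2034-02-28: 2 months at 1.5% → $133,000 × 1.5% × 2/12 = $332.5000
2034-03-01 to 2034-12-31: 10 months at 0.9% → $133,000 × 0.9% × 10/12 = $997.5000
Total = $1,330.0000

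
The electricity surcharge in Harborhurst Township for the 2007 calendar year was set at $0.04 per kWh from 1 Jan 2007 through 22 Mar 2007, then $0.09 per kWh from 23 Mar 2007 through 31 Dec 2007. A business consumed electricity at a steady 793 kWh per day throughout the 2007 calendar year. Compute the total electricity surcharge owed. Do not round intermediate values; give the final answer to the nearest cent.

1 Jan – 22 Mar 2007: 81 days × 793 kWh/day = 64,233 kWh at $0.04/kWh → $2,569.32
23 Mar – 31 Dec 2007: 284 days × 793 kWh/day = 225,212 kWh at $0.09/kWh → $20,269.08

$22,838.40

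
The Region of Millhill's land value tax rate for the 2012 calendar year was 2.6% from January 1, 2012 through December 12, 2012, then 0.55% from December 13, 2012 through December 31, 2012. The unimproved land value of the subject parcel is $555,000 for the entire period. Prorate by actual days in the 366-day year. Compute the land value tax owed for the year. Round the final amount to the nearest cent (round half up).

$13,839.36

January 1 – December 12, 2012: 347 days at 2.6% → $555,000 × 2.6% × 347/366 = $13,680.9016
December 13 – December 31, 2012: 19 days at 0.55% → $555,000 × 0.55% × 19/366 = $158.4631
Total = $13,839.3648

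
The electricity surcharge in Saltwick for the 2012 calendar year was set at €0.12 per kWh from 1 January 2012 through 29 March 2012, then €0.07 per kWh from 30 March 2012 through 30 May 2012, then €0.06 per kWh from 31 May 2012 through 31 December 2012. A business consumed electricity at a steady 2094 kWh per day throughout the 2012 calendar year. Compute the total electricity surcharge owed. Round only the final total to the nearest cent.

€58,464.48

1 January – 29 March 2012: 89 days × 2094 kWh/day = 186,366 kWh at €0.12/kWh → €22,363.92
30 March – 30 May 2012: 62 days × 2094 kWh/day = 129,828 kWh at €0.07/kWh → €9,087.96
31 May – 31 December 2012: 215 days × 2094 kWh/day = 450,210 kWh at €0.06/kWh → €27,012.60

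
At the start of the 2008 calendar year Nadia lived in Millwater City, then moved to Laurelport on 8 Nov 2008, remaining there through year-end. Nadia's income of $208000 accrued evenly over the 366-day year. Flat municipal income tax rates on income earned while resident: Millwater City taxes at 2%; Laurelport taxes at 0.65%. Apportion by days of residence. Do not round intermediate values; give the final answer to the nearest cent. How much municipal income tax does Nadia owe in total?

$3745.70

Millwater City, 1 Jan – 7 Nov 2008: 312 days → $208000 × 2% × 312/366 = $3546.2295
Laurelport, 8 Nov – 31 Dec 2008: 54 days → $208000 × 0.65% × 54/366 = $199.4754
Total = $3745.7049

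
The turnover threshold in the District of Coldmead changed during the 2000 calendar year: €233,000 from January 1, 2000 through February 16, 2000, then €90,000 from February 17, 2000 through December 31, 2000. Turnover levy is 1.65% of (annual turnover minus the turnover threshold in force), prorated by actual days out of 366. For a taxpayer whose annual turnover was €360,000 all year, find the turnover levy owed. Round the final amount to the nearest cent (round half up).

€4,152.00

January 1 – February 16, 2000: 47 days, exemption €233,000 → (€360,000 − €233,000) × 1.65% × 47/366 = €269.0943
February 17 – December 31, 2000: 319 days, exemption €90,000 → (€360,000 − €90,000) × 1.65% × 319/366 = €3,882.9098
Total = €4,152.0041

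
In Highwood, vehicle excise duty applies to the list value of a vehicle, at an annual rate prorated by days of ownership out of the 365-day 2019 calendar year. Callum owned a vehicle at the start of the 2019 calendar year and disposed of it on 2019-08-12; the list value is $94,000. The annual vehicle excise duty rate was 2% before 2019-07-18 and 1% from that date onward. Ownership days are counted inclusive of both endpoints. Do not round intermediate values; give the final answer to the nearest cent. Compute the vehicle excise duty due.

$1,086.79

2019-01-01 to 2019-07-17: 198 days at 2% → $94,000 × 2% × 198/365 = $1,019.8356
2019-07-18 to 2019-08-12: 26 days at 1% → $94,000 × 1% × 26/365 = $66.9589
Total = $1,086.7945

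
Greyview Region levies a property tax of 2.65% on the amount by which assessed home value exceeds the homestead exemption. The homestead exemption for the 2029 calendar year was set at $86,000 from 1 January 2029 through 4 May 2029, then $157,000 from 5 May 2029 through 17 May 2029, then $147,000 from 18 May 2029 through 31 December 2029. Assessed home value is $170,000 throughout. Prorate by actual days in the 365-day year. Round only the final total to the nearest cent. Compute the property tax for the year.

1 January – 4 May 2029: 124 days, exemption $86,000 → ($170,000 − $86,000) × 2.65% × 124/365 = $756.2301
5 May – 17 May 2029: 13 days, exemption $157,000 → ($170,000 − $157,000) × 2.65% × 13/365 = $12.2699
18 May – 31 December 2029: 228 days, exemption $147,000 → ($170,000 − $147,000) × 2.65% × 228/365 = $380.7288
Total = $1,149.2288

$1,149.23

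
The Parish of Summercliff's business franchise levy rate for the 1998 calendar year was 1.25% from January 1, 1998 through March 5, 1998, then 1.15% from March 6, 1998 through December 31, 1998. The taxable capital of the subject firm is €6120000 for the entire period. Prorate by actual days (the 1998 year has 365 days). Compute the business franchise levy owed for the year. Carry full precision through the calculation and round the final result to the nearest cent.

January 1 – March 5, 1998: 64 days at 1.25% → €6120000 × 1.25% × 64/365 = €13413.6986
March 6 – December 31, 1998: 301 days at 1.15% → €6120000 × 1.15% × 301/365 = €58039.3973
Total = €71453.0959

€71453.10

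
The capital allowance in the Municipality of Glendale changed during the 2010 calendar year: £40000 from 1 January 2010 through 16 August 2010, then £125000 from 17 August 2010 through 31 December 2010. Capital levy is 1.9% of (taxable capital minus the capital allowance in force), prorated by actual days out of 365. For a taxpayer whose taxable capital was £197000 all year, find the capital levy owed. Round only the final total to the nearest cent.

1 January – 16 August 2010: 228 days, exemption £40000 → (£197000 − £40000) × 1.9% × 228/365 = £1863.3534
17 August – 31 December 2010: 137 days, exemption £125000 → (£197000 − £125000) × 1.9% × 137/365 = £513.4685
Total = £2376.8219

£2376.82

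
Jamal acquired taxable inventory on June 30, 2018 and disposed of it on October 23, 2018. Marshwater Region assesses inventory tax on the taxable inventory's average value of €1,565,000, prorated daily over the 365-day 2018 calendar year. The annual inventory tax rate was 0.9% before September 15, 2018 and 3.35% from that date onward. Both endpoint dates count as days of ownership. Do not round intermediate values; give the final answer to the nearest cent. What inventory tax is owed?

€8,573.20

June 30 – September 14, 2018: 77 days at 0.9% → €1,565,000 × 0.9% × 77/365 = €2,971.3562
September 15 – October 23, 2018: 39 days at 3.35% → €1,565,000 × 3.35% × 39/365 = €5,601.8425
Total = €8,573.1986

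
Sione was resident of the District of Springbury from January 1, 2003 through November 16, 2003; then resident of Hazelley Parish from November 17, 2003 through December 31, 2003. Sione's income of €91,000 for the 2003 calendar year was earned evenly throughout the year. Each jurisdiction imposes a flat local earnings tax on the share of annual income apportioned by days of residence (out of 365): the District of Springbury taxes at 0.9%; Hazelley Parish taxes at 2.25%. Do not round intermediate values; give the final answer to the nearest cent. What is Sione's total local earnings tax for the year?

€970.46

The District of Springbury, January 1 – November 16, 2003: 320 days → €91,000 × 0.9% × 320/365 = €718.0274
Hazelley Parish, November 17 – December 31, 2003: 45 days → €91,000 × 2.25% × 45/365 = €252.4315
Total = €970.4589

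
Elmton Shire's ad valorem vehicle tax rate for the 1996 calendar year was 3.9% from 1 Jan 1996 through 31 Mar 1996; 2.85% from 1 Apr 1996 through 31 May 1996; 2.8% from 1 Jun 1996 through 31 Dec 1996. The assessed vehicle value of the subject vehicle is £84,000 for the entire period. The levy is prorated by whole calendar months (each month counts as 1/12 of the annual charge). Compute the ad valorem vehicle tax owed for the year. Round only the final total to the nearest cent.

£2,590.00

1 Jan – 31 Mar 1996: 3 months at 3.9% → £84,000 × 3.9% × 3/12 = £819.0000
1 Apr – 31 May 1996: 2 months at 2.85% → £84,000 × 2.85% × 2/12 = £399.0000
1 Jun – 31 Dec 1996: 7 months at 2.8% → £84,000 × 2.8% × 7/12 = £1,372.0000
Total = £2,590.0000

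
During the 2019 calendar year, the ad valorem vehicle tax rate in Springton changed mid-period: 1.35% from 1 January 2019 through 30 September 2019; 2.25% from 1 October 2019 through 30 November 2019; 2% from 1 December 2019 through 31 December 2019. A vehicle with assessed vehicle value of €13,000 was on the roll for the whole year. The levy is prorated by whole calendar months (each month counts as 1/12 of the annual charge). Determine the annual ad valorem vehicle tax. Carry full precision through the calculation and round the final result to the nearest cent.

€202.04

1 January – 30 September 2019: 9 months at 1.35% → €13,000 × 1.35% × 9/12 = €131.6250
1 October – 30 November 2019: 2 months at 2.25% → €13,000 × 2.25% × 2/12 = €48.7500
1 December – 31 December 2019: 1 month at 2% → €13,000 × 2% × 1/12 = €21.6667
Total = €202.0417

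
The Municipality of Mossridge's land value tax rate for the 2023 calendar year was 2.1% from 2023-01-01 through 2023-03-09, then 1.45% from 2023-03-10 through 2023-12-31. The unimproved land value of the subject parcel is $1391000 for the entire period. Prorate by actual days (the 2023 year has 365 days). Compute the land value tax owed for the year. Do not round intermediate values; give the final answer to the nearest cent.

$21853.94

2023-01-01 to 2023-03-09: 68 days at 2.1% → $1391000 × 2.1% × 68/365 = $5442.0493
2023-03-10 to 2023-12-31: 297 days at 1.45% → $1391000 × 1.45% × 297/365 = $16411.8945
Total = $21853.9438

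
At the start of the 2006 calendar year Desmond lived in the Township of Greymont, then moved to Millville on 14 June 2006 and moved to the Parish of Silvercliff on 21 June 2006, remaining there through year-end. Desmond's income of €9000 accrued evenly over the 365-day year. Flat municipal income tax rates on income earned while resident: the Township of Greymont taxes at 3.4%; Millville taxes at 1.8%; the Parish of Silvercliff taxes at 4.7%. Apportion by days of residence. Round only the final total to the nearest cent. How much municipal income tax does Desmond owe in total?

€365.42

The Township of Greymont, 1 January – 13 June 2006: 164 days → €9000 × 3.4% × 164/365 = €137.4904
Millville, 14 June – 20 June 2006: 7 days → €9000 × 1.8% × 7/365 = €3.1068
The Parish of Silvercliff, 21 June – 31 December 2006: 194 days → €9000 × 4.7% × 194/365 = €224.8274
Total = €365.4247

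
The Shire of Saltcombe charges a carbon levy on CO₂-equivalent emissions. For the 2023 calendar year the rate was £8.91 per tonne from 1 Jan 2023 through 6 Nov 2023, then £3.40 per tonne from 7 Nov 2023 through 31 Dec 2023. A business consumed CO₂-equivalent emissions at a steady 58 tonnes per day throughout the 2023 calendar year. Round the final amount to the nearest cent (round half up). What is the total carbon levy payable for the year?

1 Jan – 6 Nov 2023: 310 days × 58 tonnes/day = 17,980 tonnes at £8.91/tonne → £160,201.80
7 Nov – 31 Dec 2023: 55 days × 58 tonnes/day = 3,190 tonnes at £3.40/tonne → £10,846.00

£171,047.80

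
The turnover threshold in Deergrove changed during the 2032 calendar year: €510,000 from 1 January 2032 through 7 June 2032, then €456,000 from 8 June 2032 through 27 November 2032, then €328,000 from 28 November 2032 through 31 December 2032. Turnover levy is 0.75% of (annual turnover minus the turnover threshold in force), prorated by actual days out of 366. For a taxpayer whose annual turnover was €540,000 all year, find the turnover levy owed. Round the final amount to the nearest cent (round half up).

1 January – 7 June 2032: 159 days, exemption €510,000 → (€540,000 − €510,000) × 0.75% × 159/366 = €97.7459
8 June – 27 November 2032: 173 days, exemption €456,000 → (€540,000 − €456,000) × 0.75% × 173/366 = €297.7869
28 November – 31 December 2032: 34 days, exemption €328,000 → (€540,000 − €328,000) × 0.75% × 34/366 = €147.7049
Total = €543.2377

€543.24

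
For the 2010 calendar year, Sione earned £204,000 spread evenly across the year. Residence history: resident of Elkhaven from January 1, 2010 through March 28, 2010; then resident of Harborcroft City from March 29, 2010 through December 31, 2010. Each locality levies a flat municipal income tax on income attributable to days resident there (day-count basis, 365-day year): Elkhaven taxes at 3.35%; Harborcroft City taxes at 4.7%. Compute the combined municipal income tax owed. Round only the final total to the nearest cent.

£8,931.57

Elkhaven, January 1 – March 28, 2010: 87 days → £204,000 × 3.35% × 87/365 = £1,628.9260
Harborcroft City, March 29 – December 31, 2010: 278 days → £204,000 × 4.7% × 278/365 = £7,302.6411
Total = £8,931.5671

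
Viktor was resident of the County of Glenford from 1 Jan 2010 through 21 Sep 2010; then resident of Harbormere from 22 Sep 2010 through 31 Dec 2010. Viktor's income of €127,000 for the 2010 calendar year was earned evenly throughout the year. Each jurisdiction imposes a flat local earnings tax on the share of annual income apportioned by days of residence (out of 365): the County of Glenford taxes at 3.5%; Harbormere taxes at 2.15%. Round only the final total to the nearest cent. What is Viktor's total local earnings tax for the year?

The County of Glenford, 1 Jan – 21 Sep 2010: 264 days → €127,000 × 3.5% × 264/365 = €3,215.0137
Harbormere, 22 Sep – 31 Dec 2010: 101 days → €127,000 × 2.15% × 101/365 = €755.5630
Total = €3,970.5767

€3,970.58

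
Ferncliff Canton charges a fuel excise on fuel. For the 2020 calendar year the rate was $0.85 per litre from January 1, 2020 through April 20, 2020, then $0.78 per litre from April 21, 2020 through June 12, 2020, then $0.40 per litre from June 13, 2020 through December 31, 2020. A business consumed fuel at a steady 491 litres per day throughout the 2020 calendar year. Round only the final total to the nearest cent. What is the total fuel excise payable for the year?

$106,296.59

January 1 – April 20, 2020: 111 days × 491 litres/day = 54,501 litres at $0.85/litre → $46,325.85
April 21 – June 12, 2020: 53 days × 491 litres/day = 26,023 litres at $0.78/litre → $20,297.94
June 13 – December 31, 2020: 202 days × 491 litres/day = 99,182 litres at $0.40/litre → $39,672.80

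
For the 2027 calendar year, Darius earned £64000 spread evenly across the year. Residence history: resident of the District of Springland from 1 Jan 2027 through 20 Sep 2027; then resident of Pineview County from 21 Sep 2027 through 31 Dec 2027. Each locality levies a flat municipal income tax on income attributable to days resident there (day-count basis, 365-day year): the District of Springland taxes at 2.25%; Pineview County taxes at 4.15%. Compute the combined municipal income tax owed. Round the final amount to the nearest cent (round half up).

The District of Springland, 1 Jan – 20 Sep 2027: 263 days → £64000 × 2.25% × 263/365 = £1037.5890
Pineview County, 21 Sep – 31 Dec 2027: 102 days → £64000 × 4.15% × 102/365 = £742.2247
Total = £1779.8137

£1779.81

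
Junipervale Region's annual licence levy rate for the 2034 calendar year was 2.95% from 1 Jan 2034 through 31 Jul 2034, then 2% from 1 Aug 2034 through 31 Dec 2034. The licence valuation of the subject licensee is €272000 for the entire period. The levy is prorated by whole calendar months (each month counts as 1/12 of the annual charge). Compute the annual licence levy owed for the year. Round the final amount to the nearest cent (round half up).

€6947.33

1 Jan – 31 Jul 2034: 7 months at 2.95% → €272000 × 2.95% × 7/12 = €4680.6667
1 Aug – 31 Dec 2034: 5 months at 2% → €272000 × 2% × 5/12 = €2266.6667
Total = €6947.3333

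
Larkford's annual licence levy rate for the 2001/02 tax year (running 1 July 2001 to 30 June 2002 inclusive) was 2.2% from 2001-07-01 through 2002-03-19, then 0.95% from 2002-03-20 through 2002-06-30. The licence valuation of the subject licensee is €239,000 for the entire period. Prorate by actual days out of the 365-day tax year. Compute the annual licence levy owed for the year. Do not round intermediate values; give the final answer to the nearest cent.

2001-07-01 to 2002-03-19: 262 days at 2.2% → €239,000 × 2.2% × 262/365 = €3,774.2356
2002-03-20 to 2002-06-30: 103 days at 0.95% → €239,000 × 0.95% × 103/365 = €640.7164
Total = €4,414.9521

€4,414.95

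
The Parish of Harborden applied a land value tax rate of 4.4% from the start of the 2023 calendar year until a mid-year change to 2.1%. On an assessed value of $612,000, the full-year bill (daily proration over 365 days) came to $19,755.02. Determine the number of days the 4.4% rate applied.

Let d = days at the first rate; then 365 − d days at the second rate.
$612,000 × [4.4%·d + 2.1%·(365−d)] / 365 = $19,755.02
Solving gives d = 179, so the new rate took effect on 29 June 2023.

179 days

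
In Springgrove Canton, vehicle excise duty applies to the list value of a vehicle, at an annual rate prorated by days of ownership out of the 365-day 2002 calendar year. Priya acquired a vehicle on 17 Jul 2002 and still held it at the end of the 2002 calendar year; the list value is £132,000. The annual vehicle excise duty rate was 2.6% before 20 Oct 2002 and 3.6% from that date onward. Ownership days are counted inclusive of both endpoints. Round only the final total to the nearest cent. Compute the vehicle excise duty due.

17 Jul – 19 Oct 2002: 95 days at 2.6% → £132,000 × 2.6% × 95/365 = £893.2603
20 Oct – 31 Dec 2002: 73 days at 3.6% → £132,000 × 3.6% × 73/365 = £950.4000
Total = £1,843.6603

£1,843.66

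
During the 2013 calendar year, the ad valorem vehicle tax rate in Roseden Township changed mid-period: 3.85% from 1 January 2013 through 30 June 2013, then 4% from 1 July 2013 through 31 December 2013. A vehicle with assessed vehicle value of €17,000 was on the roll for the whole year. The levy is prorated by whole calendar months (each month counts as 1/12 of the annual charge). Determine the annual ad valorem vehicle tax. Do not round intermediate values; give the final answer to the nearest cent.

1 January – 30 June 2013: 6 months at 3.85% → €17,000 × 3.85% × 6/12 = €327.2500
1 July – 31 December 2013: 6 months at 4% → €17,000 × 4% × 6/12 = €340.0000
Total = €667.2500

€667.25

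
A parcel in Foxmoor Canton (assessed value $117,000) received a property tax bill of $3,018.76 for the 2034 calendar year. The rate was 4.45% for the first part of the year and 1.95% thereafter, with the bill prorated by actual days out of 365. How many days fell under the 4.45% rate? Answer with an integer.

Let d = days at the first rate; then 365 − d days at the second rate.
$117,000 × [4.45%·d + 1.95%·(365−d)] / 365 = $3,018.76
Solving gives d = 92, so the new rate took effect on April 3, 2034.

92 days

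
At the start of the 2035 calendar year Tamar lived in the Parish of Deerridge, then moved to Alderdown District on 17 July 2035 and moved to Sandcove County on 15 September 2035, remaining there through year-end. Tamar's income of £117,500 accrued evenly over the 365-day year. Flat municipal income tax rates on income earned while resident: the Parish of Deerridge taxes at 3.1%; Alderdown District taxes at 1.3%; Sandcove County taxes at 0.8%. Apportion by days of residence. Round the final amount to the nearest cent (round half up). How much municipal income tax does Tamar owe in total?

The Parish of Deerridge, 1 January – 16 July 2035: 197 days → £117,500 × 3.1% × 197/365 = £1,965.9521
Alderdown District, 17 July – 14 September 2035: 60 days → £117,500 × 1.3% × 60/365 = £251.0959
Sandcove County, 15 September – 31 December 2035: 108 days → £117,500 × 0.8% × 108/365 = £278.1370
Total = £2,495.1849

£2,495.18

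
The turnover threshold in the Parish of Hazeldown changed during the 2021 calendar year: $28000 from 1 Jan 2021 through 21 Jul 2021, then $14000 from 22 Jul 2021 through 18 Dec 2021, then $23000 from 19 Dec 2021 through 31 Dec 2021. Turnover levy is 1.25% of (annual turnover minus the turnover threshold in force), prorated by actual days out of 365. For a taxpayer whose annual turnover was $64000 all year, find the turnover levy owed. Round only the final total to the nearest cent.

$524.14

1 Jan – 21 Jul 2021: 202 days, exemption $28000 → ($64000 − $28000) × 1.25% × 202/365 = $249.0411
22 Jul – 18 Dec 2021: 150 days, exemption $14000 → ($64000 − $14000) × 1.25% × 150/365 = $256.8493
19 Dec – 31 Dec 2021: 13 days, exemption $23000 → ($64000 − $23000) × 1.25% × 13/365 = $18.2534
Total = $524.1438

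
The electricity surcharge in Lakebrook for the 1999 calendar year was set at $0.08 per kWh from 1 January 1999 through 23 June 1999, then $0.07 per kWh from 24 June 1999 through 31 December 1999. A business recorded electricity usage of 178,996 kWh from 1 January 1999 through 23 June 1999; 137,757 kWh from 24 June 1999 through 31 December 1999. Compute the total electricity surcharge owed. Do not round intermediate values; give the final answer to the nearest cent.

1 January – 23 June 1999: 178,996 kWh at $0.08/kWh → $14319.68
24 June – 31 December 1999: 137,757 kWh at $0.07/kWh → $9642.99

$23962.67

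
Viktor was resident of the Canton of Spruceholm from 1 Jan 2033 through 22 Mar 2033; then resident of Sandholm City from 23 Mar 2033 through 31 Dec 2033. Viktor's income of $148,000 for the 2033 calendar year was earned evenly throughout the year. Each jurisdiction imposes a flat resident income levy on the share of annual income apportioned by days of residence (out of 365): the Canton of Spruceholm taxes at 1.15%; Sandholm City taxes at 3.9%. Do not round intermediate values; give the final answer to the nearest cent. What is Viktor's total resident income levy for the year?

$4,868.79

The Canton of Spruceholm, 1 Jan – 22 Mar 2033: 81 days → $148,000 × 1.15% × 81/365 = $377.7041
Sandholm City, 23 Mar – 31 Dec 2033: 284 days → $148,000 × 3.9% × 284/365 = $4,491.0904
Total = $4,868.7945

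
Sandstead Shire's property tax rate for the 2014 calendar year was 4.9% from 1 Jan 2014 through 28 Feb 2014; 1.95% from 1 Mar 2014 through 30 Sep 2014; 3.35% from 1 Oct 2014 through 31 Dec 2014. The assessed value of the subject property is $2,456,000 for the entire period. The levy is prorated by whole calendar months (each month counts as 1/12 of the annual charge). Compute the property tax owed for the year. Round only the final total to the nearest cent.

$68,563.33

1 Jan – 28 Feb 2014: 2 months at 4.9% → $2,456,000 × 4.9% × 2/12 = $20,057.3333
1 Mar – 30 Sep 2014: 7 months at 1.95% → $2,456,000 × 1.95% × 7/12 = $27,937.0000
1 Oct – 31 Dec 2014: 3 months at 3.35% → $2,456,000 × 3.35% × 3/12 = $20,569.0000
Total = $68,563.3333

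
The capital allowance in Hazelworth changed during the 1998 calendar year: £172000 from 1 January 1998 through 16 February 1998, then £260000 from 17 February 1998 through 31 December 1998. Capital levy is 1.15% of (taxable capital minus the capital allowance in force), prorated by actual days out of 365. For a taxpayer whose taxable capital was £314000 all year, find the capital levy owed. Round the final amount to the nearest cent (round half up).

£751.31

1 January – 16 February 1998: 47 days, exemption £172000 → (£314000 − £172000) × 1.15% × 47/365 = £210.2767
17 February – 31 December 1998: 318 days, exemption £260000 → (£314000 − £260000) × 1.15% × 318/365 = £541.0356
Total = £751.3123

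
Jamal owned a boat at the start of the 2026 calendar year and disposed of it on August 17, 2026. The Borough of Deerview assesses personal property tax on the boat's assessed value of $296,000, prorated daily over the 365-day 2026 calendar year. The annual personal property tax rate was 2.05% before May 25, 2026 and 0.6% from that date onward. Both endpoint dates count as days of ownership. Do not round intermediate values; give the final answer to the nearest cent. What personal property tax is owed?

January 1 – May 24, 2026: 144 days at 2.05% → $296,000 × 2.05% × 144/365 = $2,393.9507
May 25 – August 17, 2026: 85 days at 0.6% → $296,000 × 0.6% × 85/365 = $413.5890
Total = $2,807.5397

$2,807.54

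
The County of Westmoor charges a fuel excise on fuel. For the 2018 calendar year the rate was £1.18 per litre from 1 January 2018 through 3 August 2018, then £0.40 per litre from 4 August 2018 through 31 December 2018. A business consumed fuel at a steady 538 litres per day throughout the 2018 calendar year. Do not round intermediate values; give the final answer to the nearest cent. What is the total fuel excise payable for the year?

£168,770.60

1 January – 3 August 2018: 215 days × 538 litres/day = 115,670 litres at £1.18/litre → £136,490.60
4 August – 31 December 2018: 150 days × 538 litres/day = 80,700 litres at £0.40/litre → £32,280.00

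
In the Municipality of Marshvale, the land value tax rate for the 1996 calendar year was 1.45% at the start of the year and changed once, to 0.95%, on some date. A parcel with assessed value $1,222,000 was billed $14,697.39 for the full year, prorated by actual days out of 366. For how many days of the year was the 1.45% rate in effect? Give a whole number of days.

Let d = days at the first rate; then 366 − d days at the second rate.
$1,222,000 × [1.45%·d + 0.95%·(366−d)] / 366 = $14,697.39
Solving gives d = 185, so the new rate took effect on July 4, 1996.

185 days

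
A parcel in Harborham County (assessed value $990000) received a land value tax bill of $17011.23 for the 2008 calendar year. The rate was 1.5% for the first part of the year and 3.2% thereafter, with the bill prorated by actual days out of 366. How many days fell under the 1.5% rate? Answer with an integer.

Let d = days at the first rate; then 366 − d days at the second rate.
$990000 × [1.5%·d + 3.2%·(366−d)] / 366 = $17011.23
Solving gives d = 319, so the new rate took effect on 15 Nov 2008.

319 days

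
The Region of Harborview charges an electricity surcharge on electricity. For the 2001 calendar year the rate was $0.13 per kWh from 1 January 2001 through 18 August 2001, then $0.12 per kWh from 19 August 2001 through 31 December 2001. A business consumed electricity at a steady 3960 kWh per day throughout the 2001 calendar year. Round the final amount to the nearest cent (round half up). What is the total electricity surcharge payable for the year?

$182556.00

1 January – 18 August 2001: 230 days × 3960 kWh/day = 910,800 kWh at $0.13/kWh → $118404.00
19 August – 31 December 2001: 135 days × 3960 kWh/day = 534,600 kWh at $0.12/kWh → $64152.00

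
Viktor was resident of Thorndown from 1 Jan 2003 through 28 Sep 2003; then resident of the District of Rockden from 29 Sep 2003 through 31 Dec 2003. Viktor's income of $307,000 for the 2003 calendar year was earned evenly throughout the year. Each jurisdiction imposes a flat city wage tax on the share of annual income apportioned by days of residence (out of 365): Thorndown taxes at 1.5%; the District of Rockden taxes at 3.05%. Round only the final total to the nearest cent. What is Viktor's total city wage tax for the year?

Thorndown, 1 Jan – 28 Sep 2003: 271 days → $307,000 × 1.5% × 271/365 = $3,419.0548
The District of Rockden, 29 Sep – 31 Dec 2003: 94 days → $307,000 × 3.05% × 94/365 = $2,411.4219
Total = $5,830.4767

$5,830.48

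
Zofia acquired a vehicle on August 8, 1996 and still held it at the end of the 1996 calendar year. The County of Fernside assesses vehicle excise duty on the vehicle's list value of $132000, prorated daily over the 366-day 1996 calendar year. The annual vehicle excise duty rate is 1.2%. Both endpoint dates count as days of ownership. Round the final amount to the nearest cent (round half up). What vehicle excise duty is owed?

$631.87

Days held (August 8 – December 31, 1996): 146 out of 366
Tax = $132000 × 1.2% × 146/366 = $631.8689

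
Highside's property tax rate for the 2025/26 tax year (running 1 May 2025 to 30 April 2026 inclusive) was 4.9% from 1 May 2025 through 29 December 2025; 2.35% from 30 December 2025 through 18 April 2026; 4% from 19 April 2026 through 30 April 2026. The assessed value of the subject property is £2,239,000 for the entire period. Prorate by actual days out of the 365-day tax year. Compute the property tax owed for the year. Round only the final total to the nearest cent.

1 May – 29 December 2025: 243 days at 4.9% → £2,239,000 × 4.9% × 243/365 = £73,040.4740
30 December 2025 – 18 April 2026: 110 days at 2.35% → £2,239,000 × 2.35% × 110/365 = £15,857.0274
19 April – 30 April 2026: 12 days at 4% → £2,239,000 × 4% × 12/365 = £2,944.4384
Total = £91,841.9397

£91,841.94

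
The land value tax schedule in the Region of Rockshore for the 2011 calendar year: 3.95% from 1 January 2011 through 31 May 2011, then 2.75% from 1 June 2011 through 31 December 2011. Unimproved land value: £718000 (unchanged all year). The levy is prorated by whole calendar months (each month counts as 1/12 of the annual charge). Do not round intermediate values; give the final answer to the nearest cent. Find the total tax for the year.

£23335.00

1 January – 31 May 2011: 5 months at 3.95% → £718000 × 3.95% × 5/12 = £11817.0833
1 June – 31 December 2011: 7 months at 2.75% → £718000 × 2.75% × 7/12 = £11517.9167
Total = £23335.0000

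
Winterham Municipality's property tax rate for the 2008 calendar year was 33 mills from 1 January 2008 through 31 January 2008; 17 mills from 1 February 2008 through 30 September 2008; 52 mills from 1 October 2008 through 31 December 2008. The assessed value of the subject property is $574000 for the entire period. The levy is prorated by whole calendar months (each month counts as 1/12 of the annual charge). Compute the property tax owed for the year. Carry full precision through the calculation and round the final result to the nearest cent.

1 January – 31 January 2008: 1 month at 33 mills → $574000 × 3.3% × 1/12 = $1578.5000
1 February – 30 September 2008: 8 months at 17 mills → $574000 × 1.7% × 8/12 = $6505.3333
1 October – 31 December 2008: 3 months at 52 mills → $574000 × 5.2% × 3/12 = $7462.0000
Total = $15545.8333

$15545.83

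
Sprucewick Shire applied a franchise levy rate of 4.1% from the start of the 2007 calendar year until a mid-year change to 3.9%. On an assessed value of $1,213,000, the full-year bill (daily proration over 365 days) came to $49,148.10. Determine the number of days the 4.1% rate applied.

Let d = days at the first rate; then 365 − d days at the second rate.
$1,213,000 × [4.1%·d + 3.9%·(365−d)] / 365 = $49,148.10
Solving gives d = 277, so the new rate took effect on 5 October 2007.

277 days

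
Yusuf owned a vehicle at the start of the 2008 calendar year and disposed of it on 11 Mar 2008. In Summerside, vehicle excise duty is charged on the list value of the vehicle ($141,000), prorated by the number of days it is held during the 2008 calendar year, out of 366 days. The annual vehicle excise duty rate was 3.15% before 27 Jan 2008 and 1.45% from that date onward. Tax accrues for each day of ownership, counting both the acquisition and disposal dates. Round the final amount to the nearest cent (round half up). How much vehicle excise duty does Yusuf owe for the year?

$566.89

1 Jan – 26 Jan 2008: 26 days at 3.15% → $141,000 × 3.15% × 26/366 = $315.5164
27 Jan – 11 Mar 2008: 45 days at 1.45% → $141,000 × 1.45% × 45/366 = $251.3730
Total = $566.8893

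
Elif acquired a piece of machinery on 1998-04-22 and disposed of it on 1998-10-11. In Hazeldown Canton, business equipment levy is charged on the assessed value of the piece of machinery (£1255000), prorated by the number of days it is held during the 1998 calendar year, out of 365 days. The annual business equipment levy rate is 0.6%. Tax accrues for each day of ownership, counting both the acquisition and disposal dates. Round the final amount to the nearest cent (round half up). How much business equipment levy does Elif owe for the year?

£3569.01

Days held (1998-04-22 to 1998-10-11): 173 out of 365
Tax = £1255000 × 0.6% × 173/365 = £3569.0137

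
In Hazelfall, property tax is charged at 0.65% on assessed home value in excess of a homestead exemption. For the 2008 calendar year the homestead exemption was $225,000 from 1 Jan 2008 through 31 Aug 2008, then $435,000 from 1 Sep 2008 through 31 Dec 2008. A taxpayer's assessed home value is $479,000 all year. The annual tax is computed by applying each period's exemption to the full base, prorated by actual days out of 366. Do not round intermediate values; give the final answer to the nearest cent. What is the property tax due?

$1,196.00

1 Jan – 31 Aug 2008: 244 days, exemption $225,000 → ($479,000 − $225,000) × 0.65% × 244/366 = $1,100.6667
1 Sep – 31 Dec 2008: 122 days, exemption $435,000 → ($479,000 − $435,000) × 0.65% × 122/366 = $95.3333
Total = $1,196.0000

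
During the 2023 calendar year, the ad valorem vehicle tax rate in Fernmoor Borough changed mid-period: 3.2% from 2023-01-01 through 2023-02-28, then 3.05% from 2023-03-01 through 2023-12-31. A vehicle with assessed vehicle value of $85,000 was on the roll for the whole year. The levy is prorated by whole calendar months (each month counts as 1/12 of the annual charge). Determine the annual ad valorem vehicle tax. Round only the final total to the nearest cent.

2023-01-01 to 2023-02-28: 2 months at 3.2% → $85,000 × 3.2% × 2/12 = $453.3333
2023-03-01 to 2023-12-31: 10 months at 3.05% → $85,000 × 3.05% × 10/12 = $2,160.4167
Total = $2,613.7500

$2,613.75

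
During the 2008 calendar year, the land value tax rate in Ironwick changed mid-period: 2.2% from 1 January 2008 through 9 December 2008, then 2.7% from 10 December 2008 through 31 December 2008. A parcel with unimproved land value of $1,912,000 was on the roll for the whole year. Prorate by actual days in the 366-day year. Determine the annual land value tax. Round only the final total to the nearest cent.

$42,638.64

1 January – 9 December 2008: 344 days at 2.2% → $1,912,000 × 2.2% × 344/366 = $39,535.5628
10 December – 31 December 2008: 22 days at 2.7% → $1,912,000 × 2.7% × 22/366 = $3,103.0820
Total = $42,638.6448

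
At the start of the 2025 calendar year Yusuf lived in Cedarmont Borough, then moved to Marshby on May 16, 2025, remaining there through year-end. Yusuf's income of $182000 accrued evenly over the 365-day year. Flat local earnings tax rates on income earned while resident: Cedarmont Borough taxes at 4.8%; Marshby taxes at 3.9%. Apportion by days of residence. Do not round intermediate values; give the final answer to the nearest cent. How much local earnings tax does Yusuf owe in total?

Cedarmont Borough, January 1 – May 15, 2025: 135 days → $182000 × 4.8% × 135/365 = $3231.1233
Marshby, May 16 – December 31, 2025: 230 days → $182000 × 3.9% × 230/365 = $4472.7123
Total = $7703.8356

$7703.84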